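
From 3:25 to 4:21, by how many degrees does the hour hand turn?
The hour hand moves 0.5 degrees per minute.
Time elapsed: 4:21 - 3:25 = 56 minutes
Angular displacement: 56 x 0.5 = 28 degrees

Final answer: 28 degrees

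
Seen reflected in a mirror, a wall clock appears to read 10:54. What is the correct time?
Reflection across the vertical (12-6) axis maps a hand at angle A degrees to (360 - A) degrees, which sends a reading of T minutes past 12:00 to (720 - T) minutes past 12:00.
Mirror reads 10:54 = 654 minutes past 12:00.
Actual time: (720 - 654) mod 720 = 66 minutes = 1:06.

Final answer: 1:06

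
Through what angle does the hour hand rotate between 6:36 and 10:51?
The hour hand moves 0.5 degrees per minute.
Time elapsed: 10:51 - 6:36 = 255 minutes
Angular displacement: 255 x 0.5 = 127.5 degrees

Final answer: 127.5 degrees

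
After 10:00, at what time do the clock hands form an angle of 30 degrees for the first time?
At t minutes past 10:00, the hour hand is at 30 x 10 + 0.5t degrees and the minute hand is at 6t degrees.
The smaller angle between them is 30 degrees when |30H - 5.5t| = 30 or |30H - 5.5t| = 330.
With H = 10, solve 30 x 10 - 5.5t = +/- target for each target:
  t = (30 x 10 - 30) / 5.5 = 49.09
  t = (30 x 10 + 30) / 5.5 = 60 (outside (0, 60))
  t = (30 x 10 - 330) / 5.5 = -5.45 (outside (0, 60))
  t = (30 x 10 + 330) / 5.5 = 114.55 (outside (0, 60))
Valid solutions in (0, 60): {49.09} minutes.
The first occurrence is t = 49.09 minutes.
The hands form a 30-degree angle at 49.09 minutes past 10:00.

Final answer: 49.09 minutes past 10:00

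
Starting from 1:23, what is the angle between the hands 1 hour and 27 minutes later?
First find the time 1 hour and 27 minutes after 1:23.
Total minutes: 1 x 60 + 23 + 1 x 60 + 27 = 170.
170 mod 720 = 170 minutes = 2:50.
Now compute the angle at 2:50:
Hour hand: 2 x 30 + 50 x 0.5 = 85 degrees
Minute hand: 50 x 6 = 300 degrees
Difference: |85 - 300| = 215 degrees
Smaller angle: 360 - 215 = 145 degrees

Final answer: 145 degrees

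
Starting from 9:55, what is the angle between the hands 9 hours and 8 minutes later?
First find the time 9 hours and 8 minutes after 9:55.
Total minutes: 9 x 60 + 55 + 9 x 60 + 8 = 1143.
1143 mod 720 = 423 minutes = 7:03.
Now compute the angle at 7:03:
Hour hand: 7 x 30 + 3 x 0.5 = 211.5 degrees
Minute hand: 3 x 6 = 18 degrees
Difference: |211.5 - 18| = 193.5 degrees
Smaller angle: 360 - 193.5 = 166.5 degrees

Final answer: 166.5 degrees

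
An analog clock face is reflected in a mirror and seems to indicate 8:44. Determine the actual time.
Reflection across the vertical (12-6) axis maps a hand at angle A degrees to (360 - A) degrees, which sends a reading of T minutes past 12:00 to (720 - T) minutes past 12:00.
Mirror reads 8:44 = 524 minutes past 12:00.
Actual time: (720 - 524) mod 720 = 196 minutes = 3:16.

Final answer: 3:16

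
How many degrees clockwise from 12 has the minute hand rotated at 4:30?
The minute hand moves 6 degrees per minute.
At 4:30: 30 x 6 = 180 degrees

Final answer: 180 degrees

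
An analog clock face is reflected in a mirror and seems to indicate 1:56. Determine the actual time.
Reflection across the vertical (12-6) axis maps a hand at angle A degrees to (360 - A) degrees, which sends a reading of T minutes past 12:00 to (720 - T) minutes past 12:00.
Mirror reads 1:56 = 116 minutes past 12:00.
Actual time: (720 - 116) mod 720 = 604 minutes = 10:04.

Final answer: 10:04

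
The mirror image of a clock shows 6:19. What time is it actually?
Reflection across the vertical (12-6) axis maps a hand at angle A degrees to (360 - A) degrees, which sends a reading of T minutes past 12:00 to (720 - T) minutes past 12:00.
Mirror reads 6:19 = 379 minutes past 12:00.
Actual time: (720 - 379) mod 720 = 341 minutes = 5:41.

Final answer: 5:41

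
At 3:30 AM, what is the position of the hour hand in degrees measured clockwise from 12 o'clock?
The hour hand moves 30 degrees per hour and 0.5 degrees per minute.
At 3:30: (3) x 30 + 30 x 0.5 = 90 + 15 = 105 degrees

Final answer: 105 degrees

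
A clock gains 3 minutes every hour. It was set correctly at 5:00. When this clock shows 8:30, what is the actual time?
For every 60 true minutes, the faulty clock advances 63 minutes, so 1 faulty-clock minute corresponds to 60/63 true minutes.
From 5:00 to 8:30 on the faulty dial is 210 minutes.
True elapsed: 210 x 60/63 = 200 minutes = 3 hours and 20 minutes.
True time: 5:00 + 3 hours and 20 minutes = 8:20.

Final answer: 8:20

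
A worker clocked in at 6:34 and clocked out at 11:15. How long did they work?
From 6:34 to 11:15:
(11 x 60 + 15) - (6 x 60 + 34) = 675 - 394 = 281 minutes
= 4 hours and 41 minutes

Final answer: 4 hours and 41 minutes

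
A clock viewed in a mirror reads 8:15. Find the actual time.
Reflection across the vertical (12-6) axis maps a hand at angle A degrees to (360 - A) degrees, which sends a reading of T minutes past 12:00 to (720 - T) minutes past 12:00.
Mirror reads 8:15 = 495 minutes past 12:00.
Actual time: (720 - 495) mod 720 = 225 minutes = 3:45.

Final answer: 3:45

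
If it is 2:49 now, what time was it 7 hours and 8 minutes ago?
Starting time: 2:49 = 169 total minutes past 12:00
Subtracting: 7 hours and 8 minutes = 428 minutes
169 - 428 = -259 (negative, add 12 hours = 720) = 461 minutes
= 7 hours and 41 minutes past 12:00 = 7:41

Final answer: 7:41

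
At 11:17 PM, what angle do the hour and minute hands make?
Hour hand position: 11 x 30 + 17 x 0.5 = 338.5 degrees
Minute hand position: 17 x 6 = 102 degrees
Difference: |338.5 - 102| = 236.5 degrees
Since 236.5 > 180, the smaller angle is 360 - 236.5 = 123.5 degrees

Final answer: 123.5 degrees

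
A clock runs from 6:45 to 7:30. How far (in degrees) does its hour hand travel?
The hour hand moves 0.5 degrees per minute.
Time elapsed: 7:30 - 6:45 = 45 minutes
Angular displacement: 45 x 0.5 = 22.5 degrees

Final answer: 22.5 degrees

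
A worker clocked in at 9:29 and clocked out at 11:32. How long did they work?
From 9:29 to 11:32:
(11 x 60 + 32) - (9 x 60 + 29) = 692 - 569 = 123 minutes
= 2 hours and 3 minutes

Final answer: 2 hours and 3 minutes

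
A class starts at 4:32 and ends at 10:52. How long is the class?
From 4:32 to 10:52:
(10 x 60 + 52) - (4 x 60 + 32) = 652 - 272 = 380 minutes
= 6 hours and 20 minutes

Final answer: 6 hours and 20 minutes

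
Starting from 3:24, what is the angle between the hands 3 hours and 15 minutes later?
First find the time 3 hours and 15 minutes after 3:24.
Total minutes: 3 x 60 + 24 + 3 x 60 + 15 = 399.
399 mod 720 = 399 minutes = 6:39.
Now compute the angle at 6:39:
Hour hand: 6 x 30 + 39 x 0.5 = 199.5 degrees
Minute hand: 39 x 6 = 234 degrees
Difference: |199.5 - 234| = 34.5 degrees
The angle is 34.5 degrees

Final answer: 34.5 degrees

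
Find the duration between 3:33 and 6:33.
From 3:33 to 6:33:
(6 x 60 + 33) - (3 x 60 + 33) = 393 - 213 = 180 minutes
= 3 hours

Final answer: 3 hours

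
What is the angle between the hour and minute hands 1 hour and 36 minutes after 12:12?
First find the time 1 hour and 36 minutes after 12:12.
Total minutes: 12 x 60 + 12 + 1 x 60 + 36 = 828.
828 mod 720 = 108 minutes = 1:48.
Now compute the angle at 1:48:
Hour hand: 1 x 30 + 48 x 0.5 = 54 degrees
Minute hand: 48 x 6 = 288 degrees
Difference: |54 - 288| = 234 degrees
Smaller angle: 360 - 234 = 126 degrees

Final answer: 126 degrees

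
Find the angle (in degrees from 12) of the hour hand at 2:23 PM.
The hour hand moves 30 degrees per hour and 0.5 degrees per minute.
At 2:23: (2) x 30 + 23 x 0.5 = 60 + 11.5 = 71.5 degrees

Final answer: 71.5 degrees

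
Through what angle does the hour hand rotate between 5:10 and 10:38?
The hour hand moves 0.5 degrees per minute.
Time elapsed: 10:38 - 5:10 = 328 minutes
Angular displacement: 328 x 0.5 = 164 degrees

Final answer: 164 degrees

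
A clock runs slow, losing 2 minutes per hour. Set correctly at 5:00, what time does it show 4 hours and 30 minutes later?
For every 60 true minutes, the faulty clock advances 60 - 2 = 58 minutes.
True elapsed: 4 hours and 30 minutes = 270 minutes.
Faulty clock advances: 270 x 58/60 = 261 minutes (drift: 9 minutes behind).
Shown time: 5:00 + 261 minutes = 9:21.

Final answer: 9:21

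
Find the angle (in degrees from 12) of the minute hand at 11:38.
The minute hand moves 6 degrees per minute.
At 11:38: 38 x 6 = 228 degrees

Final answer: 228 degrees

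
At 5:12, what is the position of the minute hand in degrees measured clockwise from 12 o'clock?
The minute hand moves 6 degrees per minute.
At 5:12: 12 x 6 = 72 degrees

Final answer: 72 degrees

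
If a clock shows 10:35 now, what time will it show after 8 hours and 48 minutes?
Starting time: 10:35
Adding 48 minutes to 35 minutes: 35 + 48 = 83 minutes = 1 hour and 23 minutes
Adding 8 hours: 10 + 8 + 1 (carry) = 19 - 12 = 7
Final time: 7:23

Final answer: 7:23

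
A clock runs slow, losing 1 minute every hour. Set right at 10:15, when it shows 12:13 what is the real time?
For every 60 true minutes, the faulty clock advances 59 minutes, so 1 faulty-clock minute corresponds to 60/59 true minutes.
From 10:15 to 12:13 on the faulty dial is 118 minutes.
True elapsed: 118 x 60/59 = 120 minutes = 2 hours.
True time: 10:15 + 2 hours = 12:15.

Final answer: 12:15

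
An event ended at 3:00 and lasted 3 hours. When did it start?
Starting time: 3:00 = 180 total minutes past 12:00
Subtracting: 3 hours = 180 minutes
180 - 180 = 0 minutes
= 0 minutes past 12:00 = 12:00

Final answer: 12:00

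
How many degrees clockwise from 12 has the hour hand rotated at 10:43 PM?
The hour hand moves 30 degrees per hour and 0.5 degrees per minute.
At 10:43: (10) x 30 + 43 x 0.5 = 300 + 21.5 = 321.5 degrees

Final answer: 321.5 degrees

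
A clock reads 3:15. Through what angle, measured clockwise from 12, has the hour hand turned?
The hour hand moves 30 degrees per hour and 0.5 degrees per minute.
At 3:15: (3) x 30 + 15 x 0.5 = 90 + 7.5 = 97.5 degrees

Final answer: 97.5 degrees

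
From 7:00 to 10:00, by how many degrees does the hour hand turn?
The hour hand moves 0.5 degrees per minute.
Time elapsed: 10:00 - 7:00 = 180 minutes
Angular displacement: 180 x 0.5 = 90 degrees

Final answer: 90 degrees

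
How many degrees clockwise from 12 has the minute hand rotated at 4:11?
The minute hand moves 6 degrees per minute.
At 4:11: 11 x 6 = 66 degrees

Final answer: 66 degrees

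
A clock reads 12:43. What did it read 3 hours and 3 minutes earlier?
Starting time: 12:43 = 43 total minutes past 12:00
Subtracting: 3 hours and 3 minutes = 183 minutes
43 - 183 = -140 (negative, add 12 hours = 720) = 580 minutes
= 9 hours and 40 minutes past 12:00 = 9:40

Final answer: 9:40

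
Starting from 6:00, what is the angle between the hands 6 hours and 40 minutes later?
First find the time 6 hours and 40 minutes after 6:00.
Total minutes: 6 x 60 + 0 + 6 x 60 + 40 = 760.
760 mod 720 = 40 minutes = 12:40.
Now compute the angle at 12:40:
Hour hand: 0 x 30 + 40 x 0.5 = 20 degrees
Minute hand: 40 x 6 = 240 degrees
Difference: |20 - 240| = 220 degrees
Smaller angle: 360 - 220 = 140 degrees

Final answer: 140 degrees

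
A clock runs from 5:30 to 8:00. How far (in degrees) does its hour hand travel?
The hour hand moves 0.5 degrees per minute.
Time elapsed: 8:00 - 5:30 = 150 minutes
Angular displacement: 150 x 0.5 = 75 degrees

Final answer: 75 degrees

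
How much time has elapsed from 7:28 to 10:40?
From 7:28 to 10:40:
(10 x 60 + 40) - (7 x 60 + 28) = 640 - 448 = 192 minutes
= 3 hours and 12 minutes

Final answer: 3 hours and 12 minutes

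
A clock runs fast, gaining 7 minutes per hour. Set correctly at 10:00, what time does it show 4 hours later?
For every 60 true minutes, the faulty clock advances 60 + 7 = 67 minutes.
True elapsed: 4 hours = 240 minutes.
Faulty clock advances: 240 x 67/60 = 268 minutes (drift: 28 minutes ahead).
Shown time: 10:00 + 268 minutes = 2:28.

Final answer: 2:28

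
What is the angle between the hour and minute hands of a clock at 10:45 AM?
Hour hand position: 10 x 30 + 45 x 0.5 = 322.5 degrees
Minute hand position: 45 x 6 = 270 degrees
Difference: |322.5 - 270| = 52.5 degrees
The angle between the hands is 52.5 degrees

Final answer: 52.5 degrees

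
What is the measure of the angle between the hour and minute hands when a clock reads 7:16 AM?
Hour hand position: 7 x 30 + 16 x 0.5 = 218 degrees
Minute hand position: 16 x 6 = 96 degrees
Difference: |218 - 96| = 122 degrees
The angle between the hands is 122 degrees

Final answer: 122 degrees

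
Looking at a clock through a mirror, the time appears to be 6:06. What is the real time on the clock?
Reflection across the vertical (12-6) axis maps a hand at angle A degrees to (360 - A) degrees, which sends a reading of T minutes past 12:00 to (720 - T) minutes past 12:00.
Mirror reads 6:06 = 366 minutes past 12:00.
Actual time: (720 - 366) mod 720 = 354 minutes = 5:54.

Final answer: 5:54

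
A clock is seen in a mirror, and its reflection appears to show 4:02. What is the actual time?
Reflection across the vertical (12-6) axis maps a hand at angle A degrees to (360 - A) degrees, which sends a reading of T minutes past 12:00 to (720 - T) minutes past 12:00.
Mirror reads 4:02 = 242 minutes past 12:00.
Actual time: (720 - 242) mod 720 = 478 minutes = 7:58.

Final answer: 7:58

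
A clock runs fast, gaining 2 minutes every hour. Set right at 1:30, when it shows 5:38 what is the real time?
For every 60 true minutes, the faulty clock advances 62 minutes, so 1 faulty-clock minute corresponds to 60/62 true minutes.
From 1:30 to 5:38 on the faulty dial is 248 minutes.
True elapsed: 248 x 60/62 = 240 minutes = 4 hours.
True time: 1:30 + 4 hours = 5:30.

Final answer: 5:30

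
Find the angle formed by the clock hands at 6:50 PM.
Hour hand position: 6 x 30 + 50 x 0.5 = 205 degrees
Minute hand position: 50 x 6 = 300 degrees
Difference: |205 - 300| = 95 degrees
The angle between the hands is 95 degrees

Final answer: 95 degrees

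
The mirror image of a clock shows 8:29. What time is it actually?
Reflection across the vertical (12-6) axis maps a hand at angle A degrees to (360 - A) degrees, which sends a reading of T minutes past 12:00 to (720 - T) minutes past 12:00.
Mirror reads 8:29 = 509 minutes past 12:00.
Actual time: (720 - 509) mod 720 = 211 minutes = 3:31.

Final answer: 3:31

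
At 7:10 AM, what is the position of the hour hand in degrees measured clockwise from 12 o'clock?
The hour hand moves 30 degrees per hour and 0.5 degrees per minute.
At 7:10: (7) x 30 + 10 x 0.5 = 210 + 5 = 215 degrees

Final answer: 215 degrees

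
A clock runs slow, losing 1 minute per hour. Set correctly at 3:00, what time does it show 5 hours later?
For every 60 true minutes, the faulty clock advances 60 - 1 = 59 minutes.
True elapsed: 5 hours = 300 minutes.
Faulty clock advances: 300 x 59/60 = 295 minutes (drift: 5 minutes behind).
Shown time: 3:00 + 295 minutes = 7:55.

Final answer: 7:55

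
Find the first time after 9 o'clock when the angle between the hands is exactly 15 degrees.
At t minutes past 9:00, the hour hand is at 30 x 9 + 0.5t degrees and the minute hand is at 6t degrees.
The smaller angle between them is 15 degrees when |30H - 5.5t| = 15 or |30H - 5.5t| = 345.
With H = 9, solve 30 x 9 - 5.5t = +/- target for each target:
  t = (30 x 9 - 15) / 5.5 = 46.36
  t = (30 x 9 + 15) / 5.5 = 51.82
  t = (30 x 9 - 345) / 5.5 = -13.64 (outside (0, 60))
  t = (30 x 9 + 345) / 5.5 = 111.82 (outside (0, 60))
Valid solutions in (0, 60): {46.36, 51.82} minutes.
The first occurrence is t = 46.36 minutes.
The hands form a 15-degree angle at 46.36 minutes past 9:00.

Final answer: 46.36 minutes past 9:00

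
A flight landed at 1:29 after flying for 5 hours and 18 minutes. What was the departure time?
Starting time: 1:29 = 89 total minutes past 12:00
Subtracting: 5 hours and 18 minutes = 318 minutes
89 - 318 = -229 (negative, add 12 hours = 720) = 491 minutes
= 8 hours and 11 minutes past 12:00 = 8:11

Final answer: 8:11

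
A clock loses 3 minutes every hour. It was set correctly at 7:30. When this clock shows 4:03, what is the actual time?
For every 60 true minutes, the faulty clock advances 57 minutes, so 1 faulty-clock minute corresponds to 60/57 true minutes.
From 7:30 to 4:03 on the faulty dial is 513 minutes.
True elapsed: 513 x 60/57 = 540 minutes = 9 hours.
True time: 7:30 + 9 hours = 4:30.

Final answer: 4:30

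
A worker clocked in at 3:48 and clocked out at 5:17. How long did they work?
From 3:48 to 5:17:
(5 x 60 + 17) - (3 x 60 + 48) = 317 - 228 = 89 minutes
= 1 hour and 29 minutes

Final answer: 1 hour and 29 minutes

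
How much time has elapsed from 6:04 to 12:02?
From 6:04 to 12:02:
(12 x 60 + 2) - (6 x 60 + 4) = 722 - 364 = 358 minutes
= 5 hours and 58 minutes

Final answer: 5 hours and 58 minutes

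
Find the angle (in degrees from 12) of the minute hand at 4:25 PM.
The minute hand moves 6 degrees per minute.
At 4:25: 25 x 6 = 150 degrees

Final answer: 150 degrees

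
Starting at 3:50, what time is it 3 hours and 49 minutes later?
Starting time: 3:50
Adding 49 minutes to 50 minutes: 50 + 49 = 99 minutes = 1 hour and 39 minutes
Adding 3 hours: 3 + 3 + 1 (carry) = 7
Final time: 7:39

Final answer: 7:39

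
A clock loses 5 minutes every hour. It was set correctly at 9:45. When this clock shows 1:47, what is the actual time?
For every 60 true minutes, the faulty clock advances 55 minutes, so 1 faulty-clock minute corresponds to 60/55 true minutes.
From 9:45 to 1:47 on the faulty dial is 242 minutes.
True elapsed: 242 x 60/55 = 264 minutes = 4 hours and 24 minutes.
True time: 9:45 + 4 hours and 24 minutes = 2:09.

Final answer: 2:09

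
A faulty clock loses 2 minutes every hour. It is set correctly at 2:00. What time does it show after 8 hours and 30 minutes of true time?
For every 60 true minutes, the faulty clock advances 60 - 2 = 58 minutes.
True elapsed: 8 hours and 30 minutes = 510 minutes.
Faulty clock advances: 510 x 58/60 = 493 minutes (drift: 17 minutes behind).
Shown time: 2:00 + 493 minutes = 10:13.

Final answer: 10:13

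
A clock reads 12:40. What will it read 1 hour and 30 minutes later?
Starting time: 12:40
Adding 30 minutes to 40 minutes: 40 + 30 = 70 minutes = 1 hour and 10 minutes
Adding 1 hour: 12 + 1 + 1 (carry) = 14 - 12 = 2
Final time: 2:10

Final answer: 2:10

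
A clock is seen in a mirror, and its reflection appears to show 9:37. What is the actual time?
Reflection across the vertical (12-6) axis maps a hand at angle A degrees to (360 - A) degrees, which sends a reading of T minutes past 12:00 to (720 - T) minutes past 12:00.
Mirror reads 9:37 = 577 minutes past 12:00.
Actual time: (720 - 577) mod 720 = 143 minutes = 2:23.

Final answer: 2:23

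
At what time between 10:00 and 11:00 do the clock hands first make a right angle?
At t minutes past 10:00, the hour hand is at 30 x 10 + 0.5t degrees and the minute hand is at 6t degrees.
The smaller angle between them is 90 degrees when |30H - 5.5t| = 90 or |30H - 5.5t| = 270.
With H = 10, solve 30 x 10 - 5.5t = +/- target for each target:
  t = (30 x 10 - 90) / 5.5 = 38.18
  t = (30 x 10 + 90) / 5.5 = 70.91 (outside (0, 60))
  t = (30 x 10 - 270) / 5.5 = 5.45
  t = (30 x 10 + 270) / 5.5 = 103.64 (outside (0, 60))
Valid solutions in (0, 60): {5.45, 38.18} minutes.
First occurrence: t = 5.45 minutes.
The hands are at right angles at 5.45 minutes past 10:00.

Final answer: 5.45 minutes past 10:00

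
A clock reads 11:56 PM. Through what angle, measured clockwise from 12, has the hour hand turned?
The hour hand moves 30 degrees per hour and 0.5 degrees per minute.
At 11:56: (11) x 30 + 56 x 0.5 = 330 + 28 = 358 degrees

Final answer: 358 degrees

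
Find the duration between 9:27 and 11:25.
From 9:27 to 11:25:
(11 x 60 + 25) - (9 x 60 + 27) = 685 - 567 = 118 minutes
= 1 hour and 58 minutes

Final answer: 1 hour and 58 minutes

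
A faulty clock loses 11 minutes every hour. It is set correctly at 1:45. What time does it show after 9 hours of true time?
For every 60 true minutes, the faulty clock advances 60 - 11 = 49 minutes.
True elapsed: 9 hours = 540 minutes.
Faulty clock advances: 540 x 49/60 = 441 minutes (drift: 99 minutes behind).
Shown time: 1:45 + 441 minutes = 9:06.

Final answer: 9:06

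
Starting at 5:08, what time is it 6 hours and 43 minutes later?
Starting time: 5:08
Adding 43 minutes to 8 minutes: 8 + 43 = 51 minutes
Adding 6 hours: 5 + 6 = 11
Final time: 11:51

Final answer: 11:51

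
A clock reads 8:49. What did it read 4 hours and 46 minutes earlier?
Starting time: 8:49 = 529 total minutes past 12:00
Subtracting: 4 hours and 46 minutes = 286 minutes
529 - 286 = 243 minutes
= 4 hours and 3 minutes past 12:00 = 4:03

Final answer: 4:03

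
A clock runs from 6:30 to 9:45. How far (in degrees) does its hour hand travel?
The hour hand moves 0.5 degrees per minute.
Time elapsed: 9:45 - 6:30 = 195 minutes
Angular displacement: 195 x 0.5 = 97.5 degrees

Final answer: 97.5 degrees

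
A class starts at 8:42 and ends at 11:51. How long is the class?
From 8:42 to 11:51:
(11 x 60 + 51) - (8 x 60 + 42) = 711 - 522 = 189 minutes
= 3 hours and 9 minutes

Final answer: 3 hours and 9 minutes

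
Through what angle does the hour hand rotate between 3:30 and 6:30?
The hour hand moves 0.5 degrees per minute.
Time elapsed: 6:30 - 3:30 = 180 minutes
Angular displacement: 180 x 0.5 = 90 degrees

Final answer: 90 degrees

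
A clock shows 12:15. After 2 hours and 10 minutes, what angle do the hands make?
First find the time 2 hours and 10 minutes after 12:15.
Total minutes: 12 x 60 + 15 + 2 x 60 + 10 = 865.
865 mod 720 = 145 minutes = 2:25.
Now compute the angle at 2:25:
Hour hand: 2 x 30 + 25 x 0.5 = 72.5 degrees
Minute hand: 25 x 6 = 150 degrees
Difference: |72.5 - 150| = 77.5 degrees
The angle is 77.5 degrees

Final answer: 77.5 degrees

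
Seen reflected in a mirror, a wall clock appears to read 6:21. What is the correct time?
Reflection across the vertical (12-6) axis maps a hand at angle A degrees to (360 - A) degrees, which sends a reading of T minutes past 12:00 to (720 - T) minutes past 12:00.
Mirror reads 6:21 = 381 minutes past 12:00.
Actual time: (720 - 381) mod 720 = 339 minutes = 5:39.

Final answer: 5:39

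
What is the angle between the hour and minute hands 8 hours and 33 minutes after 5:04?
First find the time 8 hours and 33 minutes after 5:04.
Total minutes: 5 x 60 + 4 + 8 x 60 + 33 = 817.
817 mod 720 = 97 minutes = 1:37.
Now compute the angle at 1:37:
Hour hand: 1 x 30 + 37 x 0.5 = 48.5 degrees
Minute hand: 37 x 6 = 222 degrees
Difference: |48.5 - 222| = 173.5 degrees
The angle is 173.5 degrees

Final answer: 173.5 degrees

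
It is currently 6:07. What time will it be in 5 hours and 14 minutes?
Starting time: 6:07
Adding 14 minutes to 7 minutes: 7 + 14 = 21 minutes
Adding 5 hours: 6 + 5 = 11
Final time: 11:21

Final answer: 11:21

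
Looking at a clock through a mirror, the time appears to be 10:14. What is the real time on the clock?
Reflection across the vertical (12-6) axis maps a hand at angle A degrees to (360 - A) degrees, which sends a reading of T minutes past 12:00 to (720 - T) minutes past 12:00.
Mirror reads 10:14 = 614 minutes past 12:00.
Actual time: (720 - 614) mod 720 = 106 minutes = 1:46.

Final answer: 1:46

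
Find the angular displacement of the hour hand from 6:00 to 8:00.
The hour hand moves 0.5 degrees per minute.
Time elapsed: 8:00 - 6:00 = 120 minutes
Angular displacement: 120 x 0.5 = 60 degrees

Final answer: 60 degrees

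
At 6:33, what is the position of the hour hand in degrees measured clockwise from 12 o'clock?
The hour hand moves 30 degrees per hour and 0.5 degrees per minute.
At 6:33: (6) x 30 + 33 x 0.5 = 180 + 16.5 = 196.5 degrees

Final answer: 196.5 degrees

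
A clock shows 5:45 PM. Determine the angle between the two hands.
Hour hand position: 5 x 30 + 45 x 0.5 = 172.5 degrees
Minute hand position: 45 x 6 = 270 degrees
Difference: |172.5 - 270| = 97.5 degrees
The angle between the hands is 97.5 degrees

Final answer: 97.5 degrees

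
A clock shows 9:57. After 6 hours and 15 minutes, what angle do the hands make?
First find the time 6 hours and 15 minutes after 9:57.
Total minutes: 9 x 60 + 57 + 6 x 60 + 15 = 972.
972 mod 720 = 252 minutes = 4:12.
Now compute the angle at 4:12:
Hour hand: 4 x 30 + 12 x 0.5 = 126 degrees
Minute hand: 12 x 6 = 72 degrees
Difference: |126 - 72| = 54 degrees
The angle is 54 degrees

Final answer: 54 degrees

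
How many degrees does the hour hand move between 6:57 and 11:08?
The hour hand moves 0.5 degrees per minute.
Time elapsed: 11:08 - 6:57 = 251 minutes
Angular displacement: 251 x 0.5 = 125.5 degrees

Final answer: 125.5 degrees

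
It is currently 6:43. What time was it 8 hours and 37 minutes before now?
Starting time: 6:43 = 403 total minutes past 12:00
Subtracting: 8 hours and 37 minutes = 517 minutes
403 - 517 = -114 (negative, add 12 hours = 720) = 606 minutes
= 10 hours and 6 minutes past 12:00 = 10:06

Final answer: 10:06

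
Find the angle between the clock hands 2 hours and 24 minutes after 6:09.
First find the time 2 hours and 24 minutes after 6:09.
Total minutes: 6 x 60 + 9 + 2 x 60 + 24 = 513.
513 mod 720 = 513 minutes = 8:33.
Now compute the angle at 8:33:
Hour hand: 8 x 30 + 33 x 0.5 = 256.5 degrees
Minute hand: 33 x 6 = 198 degrees
Difference: |256.5 - 198| = 58.5 degrees
The angle is 58.5 degrees

Final answer: 58.5 degrees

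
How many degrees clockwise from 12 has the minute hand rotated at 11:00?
The minute hand moves 6 degrees per minute.
At 11:00: 0 x 6 = 0 degrees

Final answer: 0 degrees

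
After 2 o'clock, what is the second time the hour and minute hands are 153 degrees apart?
At t minutes past 2:00, the hour hand is at 30 x 2 + 0.5t degrees and the minute hand is at 6t degrees.
The smaller angle between them is 153 degrees when |30H - 5.5t| = 153 or |30H - 5.5t| = 207.
With H = 2, solve 30 x 2 - 5.5t = +/- target for each target:
  t = (30 x 2 - 153) / 5.5 = -16.91 (outside (0, 60))
  t = (30 x 2 + 153) / 5.5 = 38.73
  t = (30 x 2 - 207) / 5.5 = -26.73 (outside (0, 60))
  t = (30 x 2 + 207) / 5.5 = 48.55
Valid solutions in (0, 60): {38.73, 48.55} minutes.
The second occurrence is t = 48.55 minutes.
The hands form a 153-degree angle at 48.55 minutes past 2:00.

Final answer: 48.55 minutes past 2:00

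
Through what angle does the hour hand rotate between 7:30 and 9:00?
The hour hand moves 0.5 degrees per minute.
Time elapsed: 9:00 - 7:30 = 90 minutes
Angular displacement: 90 x 0.5 = 45 degrees

Final answer: 45 degrees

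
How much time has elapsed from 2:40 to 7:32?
From 2:40 to 7:32:
(7 x 60 + 32) - (2 x 60 + 40) = 452 - 160 = 292 minutes
= 4 hours and 52 minutes

Final answer: 4 hours and 52 minutes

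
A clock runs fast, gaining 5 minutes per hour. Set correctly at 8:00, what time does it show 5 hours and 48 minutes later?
For every 60 true minutes, the faulty clock advances 60 + 5 = 65 minutes.
True elapsed: 5 hours and 48 minutes = 348 minutes.
Faulty clock advances: 348 x 65/60 = 377 minutes (drift: 29 minutes ahead).
Shown time: 8:00 + 377 minutes = 2:17.

Final answer: 2:17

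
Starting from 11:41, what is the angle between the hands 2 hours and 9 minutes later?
First find the time 2 hours and 9 minutes after 11:41.
Total minutes: 11 x 60 + 41 + 2 x 60 + 9 = 830.
830 mod 720 = 110 minutes = 1:50.
Now compute the angle at 1:50:
Hour hand: 1 x 30 + 50 x 0.5 = 55 degrees
Minute hand: 50 x 6 = 300 degrees
Difference: |55 - 300| = 245 degrees
Smaller angle: 360 - 245 = 115 degrees

Final answer: 115 degrees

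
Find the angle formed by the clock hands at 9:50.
Hour hand position: 9 x 30 + 50 x 0.5 = 295 degrees
Minute hand position: 50 x 6 = 300 degrees
Difference: |295 - 300| = 5 degrees
The angle between the hands is 5 degrees

Final answer: 5 degrees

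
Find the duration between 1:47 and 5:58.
From 1:47 to 5:58:
(5 x 60 + 58) - (1 x 60 + 47) = 358 - 107 = 251 minutes
= 4 hours and 11 minutes

Final answer: 4 hours and 11 minutes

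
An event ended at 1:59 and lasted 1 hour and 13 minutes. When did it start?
Starting time: 1:59 = 119 total minutes past 12:00
Subtracting: 1 hour and 13 minutes = 73 minutes
119 - 73 = 46 minutes
= 46 minutes past 12:00 = 12:46

Final answer: 12:46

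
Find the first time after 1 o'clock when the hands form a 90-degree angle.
At t minutes past 1:00, the hour hand is at 30 x 1 + 0.5t degrees and the minute hand is at 6t degrees.
The smaller angle between them is 90 degrees when |30H - 5.5t| = 90 or |30H - 5.5t| = 270.
With H = 1, solve 30 x 1 - 5.5t = +/- target for each target:
  t = (30 x 1 - 90) / 5.5 = -10.91 (outside (0, 60))
  t = (30 x 1 + 90) / 5.5 = 21.82
  t = (30 x 1 - 270) / 5.5 = -43.64 (outside (0, 60))
  t = (30 x 1 + 270) / 5.5 = 54.55
Valid solutions in (0, 60): {21.82, 54.55} minutes.
First occurrence: t = 21.82 minutes.
The hands are at right angles at 21.82 minutes past 1:00.

Final answer: 21.82 minutes past 1:00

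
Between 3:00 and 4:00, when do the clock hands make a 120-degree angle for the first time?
At t minutes past 3:00, the hour hand is at 30 x 3 + 0.5t degrees and the minute hand is at 6t degrees.
The smaller angle between them is 120 degrees when |30H - 5.5t| = 120 or |30H - 5.5t| = 240.
With H = 3, solve 30 x 3 - 5.5t = +/- target for each target:
  t = (30 x 3 - 120) / 5.5 = -5.45 (outside (0, 60))
  t = (30 x 3 + 120) / 5.5 = 38.18
  t = (30 x 3 - 240) / 5.5 = -27.27 (outside (0, 60))
  t = (30 x 3 + 240) / 5.5 = 60 (outside (0, 60))
Valid solutions in (0, 60): {38.18} minutes.
The first occurrence is t = 38.18 minutes.
The hands form a 120-degree angle at 38.18 minutes past 3:00.

Final answer: 38.18 minutes past 3:00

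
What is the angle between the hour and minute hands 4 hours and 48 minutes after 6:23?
First find the time 4 hours and 48 minutes after 6:23.
Total minutes: 6 x 60 + 23 + 4 x 60 + 48 = 671.
671 mod 720 = 671 minutes = 11:11.
Now compute the angle at 11:11:
Hour hand: 11 x 30 + 11 x 0.5 = 335.5 degrees
Minute hand: 11 x 6 = 66 degrees
Difference: |335.5 - 66| = 269.5 degrees
Smaller angle: 360 - 269.5 = 90.5 degrees

Final answer: 90.5 degrees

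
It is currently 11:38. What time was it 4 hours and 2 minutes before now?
Starting time: 11:38 = 698 total minutes past 12:00
Subtracting: 4 hours and 2 minutes = 242 minutes
698 - 242 = 456 minutes
= 7 hours and 36 minutes past 12:00 = 7:36

Final answer: 7:36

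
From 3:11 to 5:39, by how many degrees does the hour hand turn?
The hour hand moves 0.5 degrees per minute.
Time elapsed: 5:39 - 3:11 = 148 minutes
Angular displacement: 148 x 0.5 = 74 degrees

Final answer: 74 degrees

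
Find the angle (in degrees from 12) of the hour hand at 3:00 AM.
The hour hand moves 30 degrees per hour and 0.5 degrees per minute.
At 3:00: (3) x 30 + 0 x 0.5 = 90 + 0 = 90 degrees

Final answer: 90 degrees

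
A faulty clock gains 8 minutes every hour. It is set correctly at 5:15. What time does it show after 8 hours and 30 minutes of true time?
For every 60 true minutes, the faulty clock advances 60 + 8 = 68 minutes.
True elapsed: 8 hours and 30 minutes = 510 minutes.
Faulty clock advances: 510 x 68/60 = 578 minutes (drift: 68 minutes ahead).
Shown time: 5:15 + 578 minutes = 2:53.

Final answer: 2:53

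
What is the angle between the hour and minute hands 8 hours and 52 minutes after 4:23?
First find the time 8 hours and 52 minutes after 4:23.
Total minutes: 4 x 60 + 23 + 8 x 60 + 52 = 795.
795 mod 720 = 75 minutes = 1:15.
Now compute the angle at 1:15:
Hour hand: 1 x 30 + 15 x 0.5 = 37.5 degrees
Minute hand: 15 x 6 = 90 degrees
Difference: |37.5 - 90| = 52.5 degrees
The angle is 52.5 degrees

Final answer: 52.5 degrees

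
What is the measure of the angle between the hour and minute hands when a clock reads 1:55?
Hour hand position: 1 x 30 + 55 x 0.5 = 57.5 degrees
Minute hand position: 55 x 6 = 330 degrees
Difference: |57.5 - 330| = 272.5 degrees
Since 272.5 > 180, the smaller angle is 360 - 272.5 = 87.5 degrees

Final answer: 87.5 degrees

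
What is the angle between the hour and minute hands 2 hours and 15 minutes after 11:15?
First find the time 2 hours and 15 minutes after 11:15.
Total minutes: 11 x 60 + 15 + 2 x 60 + 15 = 810.
810 mod 720 = 90 minutes = 1:30.
Now compute the angle at 1:30:
Hour hand: 1 x 30 + 30 x 0.5 = 45 degrees
Minute hand: 30 x 6 = 180 degrees
Difference: |45 - 180| = 135 degrees
The angle is 135 degrees

Final answer: 135 degrees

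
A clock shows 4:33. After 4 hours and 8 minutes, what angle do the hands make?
First find the time 4 hours and 8 minutes after 4:33.
Total minutes: 4 x 60 + 33 + 4 x 60 + 8 = 521.
521 mod 720 = 521 minutes = 8:41.
Now compute the angle at 8:41:
Hour hand: 8 x 30 + 41 x 0.5 = 260.5 degrees
Minute hand: 41 x 6 = 246 degrees
Difference: |260.5 - 246| = 14.5 degrees
The angle is 14.5 degrees

Final answer: 14.5 degrees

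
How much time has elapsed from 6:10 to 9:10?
From 6:10 to 9:10:
(9 x 60 + 10) - (6 x 60 + 10) = 550 - 370 = 180 minutes
= 3 hours

Final answer: 3 hours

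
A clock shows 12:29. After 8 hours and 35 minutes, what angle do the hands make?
First find the time 8 hours and 35 minutes after 12:29.
Total minutes: 12 x 60 + 29 + 8 x 60 + 35 = 1264.
1264 mod 720 = 544 minutes = 9:04.
Now compute the angle at 9:04:
Hour hand: 9 x 30 + 4 x 0.5 = 272 degrees
Minute hand: 4 x 6 = 24 degrees
Difference: |272 - 24| = 248 degrees
Smaller angle: 360 - 248 = 112 degrees

Final answer: 112 degrees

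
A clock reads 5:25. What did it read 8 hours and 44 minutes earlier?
Starting time: 5:25 = 325 total minutes past 12:00
Subtracting: 8 hours and 44 minutes = 524 minutes
325 - 524 = -199 (negative, add 12 hours = 720) = 521 minutes
= 8 hours and 41 minutes past 12:00 = 8:41

Final answer: 8:41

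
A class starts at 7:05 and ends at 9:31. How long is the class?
From 7:05 to 9:31:
(9 x 60 + 31) - (7 x 60 + 5) = 571 - 425 = 146 minutes
= 2 hours and 26 minutes

Final answer: 2 hours and 26 minutes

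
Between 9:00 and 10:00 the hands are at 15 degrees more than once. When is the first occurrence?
At t minutes past 9:00, the hour hand is at 30 x 9 + 0.5t degrees and the minute hand is at 6t degrees.
The smaller angle between them is 15 degrees when |30H - 5.5t| = 15 or |30H - 5.5t| = 345.
With H = 9, solve 30 x 9 - 5.5t = +/- target for each target:
  t = (30 x 9 - 15) / 5.5 = 46.36
  t = (30 x 9 + 15) / 5.5 = 51.82
  t = (30 x 9 - 345) / 5.5 = -13.64 (outside (0, 60))
  t = (30 x 9 + 345) / 5.5 = 111.82 (outside (0, 60))
Valid solutions in (0, 60): {46.36, 51.82} minutes.
The first occurrence is t = 46.36 minutes.
The hands form a 15-degree angle at 46.36 minutes past 9:00.

Final answer: 46.36 minutes past 9:00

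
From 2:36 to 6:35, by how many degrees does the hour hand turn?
The hour hand moves 0.5 degrees per minute.
Time elapsed: 6:35 - 2:36 = 239 minutes
Angular displacement: 239 x 0.5 = 119.5 degrees

Final answer: 119.5 degrees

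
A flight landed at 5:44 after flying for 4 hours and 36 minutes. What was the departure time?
Starting time: 5:44 = 344 total minutes past 12:00
Subtracting: 4 hours and 36 minutes = 276 minutes
344 - 276 = 68 minutes
= 1 hour and 8 minutes past 12:00 = 1:08

Final answer: 1:08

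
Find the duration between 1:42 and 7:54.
From 1:42 to 7:54:
(7 x 60 + 54) - (1 x 60 + 42) = 474 - 102 = 372 minutes
= 6 hours and 12 minutes

Final answer: 6 hours and 12 minutes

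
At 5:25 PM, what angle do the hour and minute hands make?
Hour hand position: 5 x 30 + 25 x 0.5 = 162.5 degrees
Minute hand position: 25 x 6 = 150 degrees
Difference: |162.5 - 150| = 12.5 degrees
The angle between the hands is 12.5 degrees

Final answer: 12.5 degrees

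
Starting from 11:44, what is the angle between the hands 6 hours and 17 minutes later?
First find the time 6 hours and 17 minutes after 11:44.
Total minutes: 11 x 60 + 44 + 6 x 60 + 17 = 1081.
1081 mod 720 = 361 minutes = 6:01.
Now compute the angle at 6:01:
Hour hand: 6 x 30 + 1 x 0.5 = 180.5 degrees
Minute hand: 1 x 6 = 6 degrees
Difference: |180.5 - 6| = 174.5 degrees
The angle is 174.5 degrees

Final answer: 174.5 degrees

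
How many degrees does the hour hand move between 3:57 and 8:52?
The hour hand moves 0.5 degrees per minute.
Time elapsed: 8:52 - 3:57 = 295 minutes
Angular displacement: 295 x 0.5 = 147.5 degrees

Final answer: 147.5 degrees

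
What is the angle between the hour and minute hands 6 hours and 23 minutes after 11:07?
First find the time 6 hours and 23 minutes after 11:07.
Total minutes: 11 x 60 + 7 + 6 x 60 + 23 = 1050.
1050 mod 720 = 330 minutes = 5:30.
Now compute the angle at 5:30:
Hour hand: 5 x 30 + 30 x 0.5 = 165 degrees
Minute hand: 30 x 6 = 180 degrees
Difference: |165 - 180| = 15 degrees
The angle is 15 degrees

Final answer: 15 degrees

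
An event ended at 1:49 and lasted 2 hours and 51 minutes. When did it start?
Starting time: 1:49 = 109 total minutes past 12:00
Subtracting: 2 hours and 51 minutes = 171 minutes
109 - 171 = -62 (negative, add 12 hours = 720) = 658 minutes
= 10 hours and 58 minutes past 12:00 = 10:58

Final answer: 10:58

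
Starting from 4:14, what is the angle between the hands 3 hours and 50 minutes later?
First find the time 3 hours and 50 minutes after 4:14.
Total minutes: 4 x 60 + 14 + 3 x 60 + 50 = 484.
484 mod 720 = 484 minutes = 8:04.
Now compute the angle at 8:04:
Hour hand: 8 x 30 + 4 x 0.5 = 242 degrees
Minute hand: 4 x 6 = 24 degrees
Difference: |242 - 24| = 218 degrees
Smaller angle: 360 - 218 = 142 degrees

Final answer: 142 degrees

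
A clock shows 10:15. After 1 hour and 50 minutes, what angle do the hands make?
First find the time 1 hour and 50 minutes after 10:15.
Total minutes: 10 x 60 + 15 + 1 x 60 + 50 = 725.
725 mod 720 = 5 minutes = 12:05.
Now compute the angle at 12:05:
Hour hand: 0 x 30 + 5 x 0.5 = 2.5 degrees
Minute hand: 5 x 6 = 30 degrees
Difference: |2.5 - 30| = 27.5 degrees
The angle is 27.5 degrees

Final answer: 27.5 degrees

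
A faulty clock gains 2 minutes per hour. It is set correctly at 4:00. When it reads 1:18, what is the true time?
For every 60 true minutes, the faulty clock advances 62 minutes, so 1 faulty-clock minute corresponds to 60/62 true minutes.
From 4:00 to 1:18 on the faulty dial is 558 minutes.
True elapsed: 558 x 60/62 = 540 minutes = 9 hours.
True time: 4:00 + 9 hours = 1:00.

Final answer: 1:00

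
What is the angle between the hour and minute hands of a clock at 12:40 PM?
Hour hand position: 0 x 30 + 40 x 0.5 = 20 degrees
Minute hand position: 40 x 6 = 240 degrees
Difference: |20 - 240| = 220 degrees
Since 220 > 180, the smaller angle is 360 - 220 = 140 degrees

Final answer: 140 degrees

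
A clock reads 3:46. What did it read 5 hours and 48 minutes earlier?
Starting time: 3:46 = 226 total minutes past 12:00
Subtracting: 5 hours and 48 minutes = 348 minutes
226 - 348 = -122 (negative, add 12 hours = 720) = 598 minutes
= 9 hours and 58 minutes past 12:00 = 9:58

Final answer: 9:58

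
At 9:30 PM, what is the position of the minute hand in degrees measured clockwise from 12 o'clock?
The minute hand moves 6 degrees per minute.
At 9:30: 30 x 6 = 180 degrees

Final answer: 180 degrees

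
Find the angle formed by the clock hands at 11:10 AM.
Hour hand position: 11 x 30 + 10 x 0.5 = 335 degrees
Minute hand position: 10 x 6 = 60 degrees
Difference: |335 - 60| = 275 degrees
Since 275 > 180, the smaller angle is 360 - 275 = 85 degrees

Final answer: 85 degrees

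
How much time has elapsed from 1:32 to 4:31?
From 1:32 to 4:31:
(4 x 60 + 31) - (1 x 60 + 32) = 271 - 92 = 179 minutes
= 2 hours and 59 minutes

Final answer: 2 hours and 59 minutes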